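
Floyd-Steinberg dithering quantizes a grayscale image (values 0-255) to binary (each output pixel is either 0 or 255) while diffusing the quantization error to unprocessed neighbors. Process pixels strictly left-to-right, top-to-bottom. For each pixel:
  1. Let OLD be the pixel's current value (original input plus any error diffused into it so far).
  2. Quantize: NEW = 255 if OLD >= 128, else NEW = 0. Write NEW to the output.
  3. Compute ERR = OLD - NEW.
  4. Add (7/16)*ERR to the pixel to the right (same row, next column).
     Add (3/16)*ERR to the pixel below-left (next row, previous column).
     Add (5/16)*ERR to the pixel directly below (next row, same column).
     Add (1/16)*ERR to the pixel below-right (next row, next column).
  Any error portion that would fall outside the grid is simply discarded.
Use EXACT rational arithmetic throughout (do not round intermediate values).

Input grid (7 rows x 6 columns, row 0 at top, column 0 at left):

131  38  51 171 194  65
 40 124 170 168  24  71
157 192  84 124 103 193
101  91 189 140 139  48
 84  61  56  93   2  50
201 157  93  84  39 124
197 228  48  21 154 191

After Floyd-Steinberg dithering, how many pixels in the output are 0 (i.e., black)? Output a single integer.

Answer: 23

Derivation:
(0,0): OLD=131 → NEW=255, ERR=-124
(0,1): OLD=-65/4 → NEW=0, ERR=-65/4
(0,2): OLD=2809/64 → NEW=0, ERR=2809/64
(0,3): OLD=194767/1024 → NEW=255, ERR=-66353/1024
(0,4): OLD=2714025/16384 → NEW=255, ERR=-1463895/16384
(0,5): OLD=6792095/262144 → NEW=0, ERR=6792095/262144
(1,0): OLD=-115/64 → NEW=0, ERR=-115/64
(1,1): OLD=60731/512 → NEW=0, ERR=60731/512
(1,2): OLD=3644535/16384 → NEW=255, ERR=-533385/16384
(1,3): OLD=7831419/65536 → NEW=0, ERR=7831419/65536
(1,4): OLD=206221345/4194304 → NEW=0, ERR=206221345/4194304
(1,5): OLD=6376889239/67108864 → NEW=0, ERR=6376889239/67108864
(2,0): OLD=1463737/8192 → NEW=255, ERR=-625223/8192
(2,1): OLD=49665891/262144 → NEW=255, ERR=-17180829/262144
(2,2): OLD=314456233/4194304 → NEW=0, ERR=314456233/4194304
(2,3): OLD=6755432161/33554432 → NEW=255, ERR=-1800947999/33554432
(2,4): OLD=129029884259/1073741824 → NEW=0, ERR=129029884259/1073741824
(2,5): OLD=4781867745765/17179869184 → NEW=255, ERR=401001103845/17179869184
(3,0): OLD=272046537/4194304 → NEW=0, ERR=272046537/4194304
(3,1): OLD=3630010293/33554432 → NEW=0, ERR=3630010293/33554432
(3,2): OLD=65927466815/268435456 → NEW=255, ERR=-2523574465/268435456
(3,3): OLD=2513960369325/17179869184 → NEW=255, ERR=-1866906272595/17179869184
(3,4): OLD=17871496916909/137438953472 → NEW=255, ERR=-17175436218451/137438953472
(3,5): OLD=17880932076291/2199023255552 → NEW=0, ERR=17880932076291/2199023255552
(4,0): OLD=66869048967/536870912 → NEW=0, ERR=66869048967/536870912
(4,1): OLD=1302150686267/8589934592 → NEW=255, ERR=-888282634693/8589934592
(4,2): OLD=-1592491473407/274877906944 → NEW=0, ERR=-1592491473407/274877906944
(4,3): OLD=142881625848357/4398046511104 → NEW=0, ERR=142881625848357/4398046511104
(4,4): OLD=-1977803338984907/70368744177664 → NEW=0, ERR=-1977803338984907/70368744177664
(4,5): OLD=36517497757596499/1125899906842624 → NEW=0, ERR=36517497757596499/1125899906842624
(5,0): OLD=30309905661153/137438953472 → NEW=255, ERR=-4737027474207/137438953472
(5,1): OLD=511509174704433/4398046511104 → NEW=0, ERR=511509174704433/4398046511104
(5,2): OLD=4985651141081739/35184372088832 → NEW=255, ERR=-3986363741570421/35184372088832
(5,3): OLD=43855942026516169/1125899906842624 → NEW=0, ERR=43855942026516169/1125899906842624
(5,4): OLD=124682382303323361/2251799813685248 → NEW=0, ERR=124682382303323361/2251799813685248
(5,5): OLD=5642232777203243525/36028797018963968 → NEW=255, ERR=-3545110462632568315/36028797018963968
(6,0): OLD=14639245731239987/70368744177664 → NEW=255, ERR=-3304784034064333/70368744177664
(6,1): OLD=248148883981806071/1125899906842624 → NEW=255, ERR=-38955592263063049/1125899906842624
(6,2): OLD=54174489691577471/4503599627370496 → NEW=0, ERR=54174489691577471/4503599627370496
(6,3): OLD=3007389478066778611/72057594037927936 → NEW=0, ERR=3007389478066778611/72057594037927936
(6,4): OLD=200086936738355247267/1152921504606846976 → NEW=255, ERR=-93908046936390731613/1152921504606846976
(6,5): OLD=2362591495241879867797/18446744073709551616 → NEW=255, ERR=-2341328243554055794283/18446744073709551616
Output grid:
  Row 0: #..##.  (3 black, running=3)
  Row 1: ..#...  (5 black, running=8)
  Row 2: ##.#.#  (2 black, running=10)
  Row 3: ..###.  (3 black, running=13)
  Row 4: .#....  (5 black, running=18)
  Row 5: #.#..#  (3 black, running=21)
  Row 6: ##..##  (2 black, running=23)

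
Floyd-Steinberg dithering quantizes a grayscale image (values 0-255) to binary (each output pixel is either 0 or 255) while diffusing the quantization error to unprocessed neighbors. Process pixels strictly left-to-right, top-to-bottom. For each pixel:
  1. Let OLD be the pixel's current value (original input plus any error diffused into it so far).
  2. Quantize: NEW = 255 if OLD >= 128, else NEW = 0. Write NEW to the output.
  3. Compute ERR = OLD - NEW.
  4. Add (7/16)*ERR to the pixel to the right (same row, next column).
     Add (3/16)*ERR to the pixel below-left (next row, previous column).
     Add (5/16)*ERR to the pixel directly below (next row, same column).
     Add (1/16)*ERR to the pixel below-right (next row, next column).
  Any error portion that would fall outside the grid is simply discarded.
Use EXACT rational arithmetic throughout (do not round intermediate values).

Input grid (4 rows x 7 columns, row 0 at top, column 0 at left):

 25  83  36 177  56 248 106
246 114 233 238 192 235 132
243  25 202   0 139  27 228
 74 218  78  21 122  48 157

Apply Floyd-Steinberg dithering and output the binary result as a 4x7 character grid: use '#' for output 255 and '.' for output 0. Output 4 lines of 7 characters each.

Answer: ...#.#.
#######
#.#...#
.#..#.#

Derivation:
(0,0): OLD=25 → NEW=0, ERR=25
(0,1): OLD=1503/16 → NEW=0, ERR=1503/16
(0,2): OLD=19737/256 → NEW=0, ERR=19737/256
(0,3): OLD=863151/4096 → NEW=255, ERR=-181329/4096
(0,4): OLD=2400713/65536 → NEW=0, ERR=2400713/65536
(0,5): OLD=276851839/1048576 → NEW=255, ERR=9464959/1048576
(0,6): OLD=1844639609/16777216 → NEW=0, ERR=1844639609/16777216
(1,0): OLD=69485/256 → NEW=255, ERR=4205/256
(1,1): OLD=341115/2048 → NEW=255, ERR=-181125/2048
(1,2): OLD=14153879/65536 → NEW=255, ERR=-2557801/65536
(1,3): OLD=57351243/262144 → NEW=255, ERR=-9495477/262144
(1,4): OLD=3129383809/16777216 → NEW=255, ERR=-1148806271/16777216
(1,5): OLD=30973193169/134217728 → NEW=255, ERR=-3252327471/134217728
(1,6): OLD=335698648351/2147483648 → NEW=255, ERR=-211909681889/2147483648
(2,0): OLD=7587449/32768 → NEW=255, ERR=-768391/32768
(2,1): OLD=-20119997/1048576 → NEW=0, ERR=-20119997/1048576
(2,2): OLD=2836851849/16777216 → NEW=255, ERR=-1441338231/16777216
(2,3): OLD=-8614568063/134217728 → NEW=0, ERR=-8614568063/134217728
(2,4): OLD=88813666577/1073741824 → NEW=0, ERR=88813666577/1073741824
(2,5): OLD=1128141821979/34359738368 → NEW=0, ERR=1128141821979/34359738368
(2,6): OLD=115455947936621/549755813888 → NEW=255, ERR=-24731784604819/549755813888
(3,0): OLD=1058211433/16777216 → NEW=0, ERR=1058211433/16777216
(3,1): OLD=29799689397/134217728 → NEW=255, ERR=-4425831243/134217728
(3,2): OLD=25225156399/1073741824 → NEW=0, ERR=25225156399/1073741824
(3,3): OLD=91741494521/4294967296 → NEW=0, ERR=91741494521/4294967296
(3,4): OLD=87597015681641/549755813888 → NEW=255, ERR=-52590716859799/549755813888
(3,5): OLD=57803018139339/4398046511104 → NEW=0, ERR=57803018139339/4398046511104
(3,6): OLD=10607644731889173/70368744177664 → NEW=255, ERR=-7336385033415147/70368744177664
Row 0: ...#.#.
Row 1: #######
Row 2: #.#...#
Row 3: .#..#.#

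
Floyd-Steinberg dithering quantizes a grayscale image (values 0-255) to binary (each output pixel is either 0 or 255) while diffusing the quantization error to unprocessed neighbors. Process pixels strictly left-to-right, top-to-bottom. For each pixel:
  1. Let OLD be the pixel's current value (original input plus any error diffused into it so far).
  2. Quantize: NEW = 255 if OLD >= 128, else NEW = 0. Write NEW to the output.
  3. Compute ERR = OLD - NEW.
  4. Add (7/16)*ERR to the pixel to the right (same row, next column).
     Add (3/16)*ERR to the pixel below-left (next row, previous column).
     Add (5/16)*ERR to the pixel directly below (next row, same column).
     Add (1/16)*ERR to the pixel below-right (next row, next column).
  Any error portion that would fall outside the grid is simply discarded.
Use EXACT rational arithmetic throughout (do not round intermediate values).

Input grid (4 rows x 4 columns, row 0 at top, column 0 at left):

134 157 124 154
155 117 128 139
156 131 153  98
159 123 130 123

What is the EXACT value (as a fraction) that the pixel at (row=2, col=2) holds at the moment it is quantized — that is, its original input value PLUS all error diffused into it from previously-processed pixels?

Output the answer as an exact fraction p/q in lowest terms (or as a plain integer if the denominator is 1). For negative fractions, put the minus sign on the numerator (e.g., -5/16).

(0,0): OLD=134 → NEW=255, ERR=-121
(0,1): OLD=1665/16 → NEW=0, ERR=1665/16
(0,2): OLD=43399/256 → NEW=255, ERR=-21881/256
(0,3): OLD=477617/4096 → NEW=0, ERR=477617/4096
(1,0): OLD=34995/256 → NEW=255, ERR=-30285/256
(1,1): OLD=151909/2048 → NEW=0, ERR=151909/2048
(1,2): OLD=10623945/65536 → NEW=255, ERR=-6087735/65536
(1,3): OLD=135745743/1048576 → NEW=255, ERR=-131641137/1048576
(2,0): OLD=4356135/32768 → NEW=255, ERR=-3999705/32768
(2,1): OLD=79656861/1048576 → NEW=0, ERR=79656861/1048576
(2,2): OLD=290043409/2097152 → NEW=255, ERR=-244730351/2097152
Target (2,2): original=153, with diffused error = 290043409/2097152

Answer: 290043409/2097152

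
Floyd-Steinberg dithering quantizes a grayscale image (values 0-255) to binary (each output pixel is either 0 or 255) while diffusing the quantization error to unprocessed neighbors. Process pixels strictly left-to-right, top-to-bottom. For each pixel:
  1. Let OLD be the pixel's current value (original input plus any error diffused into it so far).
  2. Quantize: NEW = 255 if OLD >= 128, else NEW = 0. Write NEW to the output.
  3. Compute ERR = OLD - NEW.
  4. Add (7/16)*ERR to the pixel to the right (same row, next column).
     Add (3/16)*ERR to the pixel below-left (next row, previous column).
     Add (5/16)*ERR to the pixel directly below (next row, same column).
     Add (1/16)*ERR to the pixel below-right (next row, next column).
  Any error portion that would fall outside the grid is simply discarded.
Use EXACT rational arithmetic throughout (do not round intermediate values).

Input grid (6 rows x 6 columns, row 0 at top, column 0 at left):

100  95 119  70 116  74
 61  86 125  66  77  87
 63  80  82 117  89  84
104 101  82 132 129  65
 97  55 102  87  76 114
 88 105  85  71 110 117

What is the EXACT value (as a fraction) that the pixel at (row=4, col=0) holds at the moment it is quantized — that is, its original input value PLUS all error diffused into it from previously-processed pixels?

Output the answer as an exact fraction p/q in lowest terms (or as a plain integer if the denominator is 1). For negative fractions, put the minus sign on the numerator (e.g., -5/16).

Answer: 59401158871/536870912

Derivation:
(0,0): OLD=100 → NEW=0, ERR=100
(0,1): OLD=555/4 → NEW=255, ERR=-465/4
(0,2): OLD=4361/64 → NEW=0, ERR=4361/64
(0,3): OLD=102207/1024 → NEW=0, ERR=102207/1024
(0,4): OLD=2615993/16384 → NEW=255, ERR=-1561927/16384
(0,5): OLD=8465167/262144 → NEW=0, ERR=8465167/262144
(1,0): OLD=4509/64 → NEW=0, ERR=4509/64
(1,1): OLD=50955/512 → NEW=0, ERR=50955/512
(1,2): OLD=3297831/16384 → NEW=255, ERR=-880089/16384
(1,3): OLD=3937019/65536 → NEW=0, ERR=3937019/65536
(1,4): OLD=359804273/4194304 → NEW=0, ERR=359804273/4194304
(1,5): OLD=8634461127/67108864 → NEW=255, ERR=-8478299193/67108864
(2,0): OLD=849321/8192 → NEW=0, ERR=849321/8192
(2,1): OLD=39528851/262144 → NEW=255, ERR=-27317869/262144
(2,2): OLD=155633913/4194304 → NEW=0, ERR=155633913/4194304
(2,3): OLD=5527565297/33554432 → NEW=255, ERR=-3028814863/33554432
(2,4): OLD=60540565971/1073741824 → NEW=0, ERR=60540565971/1073741824
(2,5): OLD=1280738931701/17179869184 → NEW=0, ERR=1280738931701/17179869184
(3,0): OLD=490145369/4194304 → NEW=0, ERR=490145369/4194304
(3,1): OLD=4462668709/33554432 → NEW=255, ERR=-4093711451/33554432
(3,2): OLD=4504829663/268435456 → NEW=0, ERR=4504829663/268435456
(3,3): OLD=2130731564413/17179869184 → NEW=0, ERR=2130731564413/17179869184
(3,4): OLD=28754539904797/137438953472 → NEW=255, ERR=-6292393230563/137438953472
(3,5): OLD=157868508709267/2199023255552 → NEW=0, ERR=157868508709267/2199023255552
(4,0): OLD=59401158871/536870912 → NEW=0, ERR=59401158871/536870912
Target (4,0): original=97, with diffused error = 59401158871/536870912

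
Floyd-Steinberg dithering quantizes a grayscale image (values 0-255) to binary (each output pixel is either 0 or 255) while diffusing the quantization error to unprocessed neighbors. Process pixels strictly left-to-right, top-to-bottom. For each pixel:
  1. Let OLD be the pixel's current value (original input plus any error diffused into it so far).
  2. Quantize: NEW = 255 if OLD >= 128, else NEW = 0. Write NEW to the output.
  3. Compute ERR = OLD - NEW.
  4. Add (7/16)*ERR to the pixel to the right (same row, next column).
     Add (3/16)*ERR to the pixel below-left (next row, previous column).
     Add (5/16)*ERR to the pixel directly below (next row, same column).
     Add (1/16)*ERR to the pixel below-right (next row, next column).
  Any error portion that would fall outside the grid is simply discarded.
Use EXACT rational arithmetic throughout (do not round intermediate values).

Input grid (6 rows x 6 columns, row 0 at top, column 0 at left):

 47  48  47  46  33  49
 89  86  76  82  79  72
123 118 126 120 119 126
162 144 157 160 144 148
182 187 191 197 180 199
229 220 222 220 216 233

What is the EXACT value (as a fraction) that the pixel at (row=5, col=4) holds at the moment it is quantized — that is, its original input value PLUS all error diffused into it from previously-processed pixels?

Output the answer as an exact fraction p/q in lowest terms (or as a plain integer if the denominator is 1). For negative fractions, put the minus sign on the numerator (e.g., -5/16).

(0,0): OLD=47 → NEW=0, ERR=47
(0,1): OLD=1097/16 → NEW=0, ERR=1097/16
(0,2): OLD=19711/256 → NEW=0, ERR=19711/256
(0,3): OLD=326393/4096 → NEW=0, ERR=326393/4096
(0,4): OLD=4447439/65536 → NEW=0, ERR=4447439/65536
(0,5): OLD=82512297/1048576 → NEW=0, ERR=82512297/1048576
(1,0): OLD=29835/256 → NEW=0, ERR=29835/256
(1,1): OLD=360013/2048 → NEW=255, ERR=-162227/2048
(1,2): OLD=5546449/65536 → NEW=0, ERR=5546449/65536
(1,3): OLD=42327037/262144 → NEW=255, ERR=-24519683/262144
(1,4): OLD=1325737559/16777216 → NEW=0, ERR=1325737559/16777216
(1,5): OLD=36347043889/268435456 → NEW=255, ERR=-32103997391/268435456
(2,0): OLD=4737183/32768 → NEW=255, ERR=-3618657/32768
(2,1): OLD=71391557/1048576 → NEW=0, ERR=71391557/1048576
(2,2): OLD=2680089615/16777216 → NEW=255, ERR=-1598100465/16777216
(2,3): OLD=9288178263/134217728 → NEW=0, ERR=9288178263/134217728
(2,4): OLD=625774461061/4294967296 → NEW=255, ERR=-469442199419/4294967296
(2,5): OLD=3143627696627/68719476736 → NEW=0, ERR=3143627696627/68719476736
(3,0): OLD=2353098543/16777216 → NEW=255, ERR=-1925091537/16777216
(3,1): OLD=12121667843/134217728 → NEW=0, ERR=12121667843/134217728
(3,2): OLD=197542621561/1073741824 → NEW=255, ERR=-76261543559/1073741824
(3,3): OLD=8528461262891/68719476736 → NEW=0, ERR=8528461262891/68719476736
(3,4): OLD=97329978823499/549755813888 → NEW=255, ERR=-42857753717941/549755813888
(3,5): OLD=1067473997600645/8796093022208 → NEW=0, ERR=1067473997600645/8796093022208
(4,0): OLD=350203365985/2147483648 → NEW=255, ERR=-197404964255/2147483648
(4,1): OLD=5309188774381/34359738368 → NEW=255, ERR=-3452544509459/34359738368
(4,2): OLD=169059081558199/1099511627776 → NEW=255, ERR=-111316383524681/1099511627776
(4,3): OLD=3033484524196403/17592186044416 → NEW=255, ERR=-1452522917129677/17592186044416
(4,4): OLD=42228724862043747/281474976710656 → NEW=255, ERR=-29547394199173533/281474976710656
(4,5): OLD=838237236165031381/4503599627370496 → NEW=255, ERR=-310180668814445099/4503599627370496
(5,0): OLD=99744050711575/549755813888 → NEW=255, ERR=-40443681829865/549755813888
(5,1): OLD=2316641770367367/17592186044416 → NEW=255, ERR=-2169365670958713/17592186044416
(5,2): OLD=16135651455424061/140737488355328 → NEW=0, ERR=16135651455424061/140737488355328
(5,3): OLD=983350028247232879/4503599627370496 → NEW=255, ERR=-165067876732243601/4503599627370496
(5,4): OLD=1342848220738039215/9007199254740992 → NEW=255, ERR=-953987589220913745/9007199254740992
Target (5,4): original=216, with diffused error = 1342848220738039215/9007199254740992

Answer: 1342848220738039215/9007199254740992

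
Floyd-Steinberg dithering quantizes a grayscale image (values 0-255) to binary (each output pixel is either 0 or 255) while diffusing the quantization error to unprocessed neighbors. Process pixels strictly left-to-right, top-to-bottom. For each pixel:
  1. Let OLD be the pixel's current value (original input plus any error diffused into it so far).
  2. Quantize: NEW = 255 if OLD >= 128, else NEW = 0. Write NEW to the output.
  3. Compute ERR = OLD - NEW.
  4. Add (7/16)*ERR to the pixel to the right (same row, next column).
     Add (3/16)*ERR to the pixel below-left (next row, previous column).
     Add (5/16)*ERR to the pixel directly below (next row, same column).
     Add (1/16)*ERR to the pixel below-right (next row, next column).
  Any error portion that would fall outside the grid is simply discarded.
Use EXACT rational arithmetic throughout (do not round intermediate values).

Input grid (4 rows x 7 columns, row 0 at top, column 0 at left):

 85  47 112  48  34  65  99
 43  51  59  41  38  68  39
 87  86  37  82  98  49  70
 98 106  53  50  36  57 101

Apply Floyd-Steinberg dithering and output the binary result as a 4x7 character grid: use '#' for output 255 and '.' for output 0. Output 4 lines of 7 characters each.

Answer: ..#...#
.......
#..#.#.
.#....#

Derivation:
(0,0): OLD=85 → NEW=0, ERR=85
(0,1): OLD=1347/16 → NEW=0, ERR=1347/16
(0,2): OLD=38101/256 → NEW=255, ERR=-27179/256
(0,3): OLD=6355/4096 → NEW=0, ERR=6355/4096
(0,4): OLD=2272709/65536 → NEW=0, ERR=2272709/65536
(0,5): OLD=84066403/1048576 → NEW=0, ERR=84066403/1048576
(0,6): OLD=2249409205/16777216 → NEW=255, ERR=-2028780875/16777216
(1,0): OLD=21849/256 → NEW=0, ERR=21849/256
(1,1): OLD=204911/2048 → NEW=0, ERR=204911/2048
(1,2): OLD=4924955/65536 → NEW=0, ERR=4924955/65536
(1,3): OLD=19458751/262144 → NEW=0, ERR=19458751/262144
(1,4): OLD=1618022045/16777216 → NEW=0, ERR=1618022045/16777216
(1,5): OLD=15400274221/134217728 → NEW=0, ERR=15400274221/134217728
(1,6): OLD=121163046403/2147483648 → NEW=0, ERR=121163046403/2147483648
(2,0): OLD=4339509/32768 → NEW=255, ERR=-4016331/32768
(2,1): OLD=87102871/1048576 → NEW=0, ERR=87102871/1048576
(2,2): OLD=1962892933/16777216 → NEW=0, ERR=1962892933/16777216
(2,3): OLD=24046806429/134217728 → NEW=255, ERR=-10178714211/134217728
(2,4): OLD=130043491501/1073741824 → NEW=0, ERR=130043491501/1073741824
(2,5): OLD=5306853959695/34359738368 → NEW=255, ERR=-3454879324145/34359738368
(2,6): OLD=27934265615961/549755813888 → NEW=0, ERR=27934265615961/549755813888
(3,0): OLD=1262862821/16777216 → NEW=0, ERR=1262862821/16777216
(3,1): OLD=24047372545/134217728 → NEW=255, ERR=-10178148095/134217728
(3,2): OLD=50849169427/1073741824 → NEW=0, ERR=50849169427/1073741824
(3,3): OLD=330886174741/4294967296 → NEW=0, ERR=330886174741/4294967296
(3,4): OLD=46157404915173/549755813888 → NEW=0, ERR=46157404915173/549755813888
(3,5): OLD=349236927618431/4398046511104 → NEW=0, ERR=349236927618431/4398046511104
(3,6): OLD=10227047726420961/70368744177664 → NEW=255, ERR=-7716982038883359/70368744177664
Row 0: ..#...#
Row 1: .......
Row 2: #..#.#.
Row 3: .#....#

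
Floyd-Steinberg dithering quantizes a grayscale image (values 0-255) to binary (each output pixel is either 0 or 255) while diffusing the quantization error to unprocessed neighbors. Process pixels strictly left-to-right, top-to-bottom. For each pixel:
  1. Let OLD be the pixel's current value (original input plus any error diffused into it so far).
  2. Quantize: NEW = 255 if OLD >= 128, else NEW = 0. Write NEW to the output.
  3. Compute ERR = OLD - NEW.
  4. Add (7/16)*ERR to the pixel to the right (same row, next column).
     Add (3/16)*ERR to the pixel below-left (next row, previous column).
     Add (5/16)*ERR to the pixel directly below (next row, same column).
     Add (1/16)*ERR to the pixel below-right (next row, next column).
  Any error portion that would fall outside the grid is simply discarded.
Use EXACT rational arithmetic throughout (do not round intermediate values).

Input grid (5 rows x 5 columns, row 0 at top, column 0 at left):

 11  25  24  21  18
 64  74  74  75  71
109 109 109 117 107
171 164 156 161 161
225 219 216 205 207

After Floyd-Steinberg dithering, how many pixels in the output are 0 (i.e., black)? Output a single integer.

Answer: 13

Derivation:
(0,0): OLD=11 → NEW=0, ERR=11
(0,1): OLD=477/16 → NEW=0, ERR=477/16
(0,2): OLD=9483/256 → NEW=0, ERR=9483/256
(0,3): OLD=152397/4096 → NEW=0, ERR=152397/4096
(0,4): OLD=2246427/65536 → NEW=0, ERR=2246427/65536
(1,0): OLD=18695/256 → NEW=0, ERR=18695/256
(1,1): OLD=251697/2048 → NEW=0, ERR=251697/2048
(1,2): OLD=9711365/65536 → NEW=255, ERR=-7000315/65536
(1,3): OLD=12749921/262144 → NEW=0, ERR=12749921/262144
(1,4): OLD=441726979/4194304 → NEW=0, ERR=441726979/4194304
(2,0): OLD=5074603/32768 → NEW=255, ERR=-3281237/32768
(2,1): OLD=92413961/1048576 → NEW=0, ERR=92413961/1048576
(2,2): OLD=2197456987/16777216 → NEW=255, ERR=-2080733093/16777216
(2,3): OLD=24430434529/268435456 → NEW=0, ERR=24430434529/268435456
(2,4): OLD=784983094759/4294967296 → NEW=255, ERR=-310233565721/4294967296
(3,0): OLD=2621147899/16777216 → NEW=255, ERR=-1657042181/16777216
(3,1): OLD=15947521887/134217728 → NEW=0, ERR=15947521887/134217728
(3,2): OLD=823770834757/4294967296 → NEW=255, ERR=-271445825723/4294967296
(3,3): OLD=1206847670973/8589934592 → NEW=255, ERR=-983585649987/8589934592
(3,4): OLD=12922010206801/137438953472 → NEW=0, ERR=12922010206801/137438953472
(4,0): OLD=464744699221/2147483648 → NEW=255, ERR=-82863631019/2147483648
(4,1): OLD=15202537797333/68719476736 → NEW=255, ERR=-2320928770347/68719476736
(4,2): OLD=184091419755803/1099511627776 → NEW=255, ERR=-96284045327077/1099511627776
(4,3): OLD=2543553119402197/17592186044416 → NEW=255, ERR=-1942454321923883/17592186044416
(4,4): OLD=50923843046817875/281474976710656 → NEW=255, ERR=-20852276014399405/281474976710656
Output grid:
  Row 0: .....  (5 black, running=5)
  Row 1: ..#..  (4 black, running=9)
  Row 2: #.#.#  (2 black, running=11)
  Row 3: #.##.  (2 black, running=13)
  Row 4: #####  (0 black, running=13)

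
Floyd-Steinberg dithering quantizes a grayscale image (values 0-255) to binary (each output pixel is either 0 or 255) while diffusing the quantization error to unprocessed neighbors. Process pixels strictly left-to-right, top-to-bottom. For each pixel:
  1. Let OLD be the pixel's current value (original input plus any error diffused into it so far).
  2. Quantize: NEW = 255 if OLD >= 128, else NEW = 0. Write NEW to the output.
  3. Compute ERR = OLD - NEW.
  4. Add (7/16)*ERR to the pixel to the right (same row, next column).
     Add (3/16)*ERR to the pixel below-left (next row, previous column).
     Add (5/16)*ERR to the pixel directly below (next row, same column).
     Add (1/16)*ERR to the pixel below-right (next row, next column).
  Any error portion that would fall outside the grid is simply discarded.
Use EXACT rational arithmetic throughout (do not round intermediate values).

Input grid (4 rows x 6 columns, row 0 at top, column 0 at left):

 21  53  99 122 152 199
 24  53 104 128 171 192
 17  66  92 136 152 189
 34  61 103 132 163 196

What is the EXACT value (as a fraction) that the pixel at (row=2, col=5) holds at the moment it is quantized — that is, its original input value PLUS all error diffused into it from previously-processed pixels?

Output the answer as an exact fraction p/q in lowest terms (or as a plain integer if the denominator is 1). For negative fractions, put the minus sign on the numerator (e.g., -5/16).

(0,0): OLD=21 → NEW=0, ERR=21
(0,1): OLD=995/16 → NEW=0, ERR=995/16
(0,2): OLD=32309/256 → NEW=0, ERR=32309/256
(0,3): OLD=725875/4096 → NEW=255, ERR=-318605/4096
(0,4): OLD=7731237/65536 → NEW=0, ERR=7731237/65536
(0,5): OLD=262785283/1048576 → NEW=255, ERR=-4601597/1048576
(1,0): OLD=10809/256 → NEW=0, ERR=10809/256
(1,1): OLD=237327/2048 → NEW=0, ERR=237327/2048
(1,2): OLD=12021947/65536 → NEW=255, ERR=-4689733/65536
(1,3): OLD=26841503/262144 → NEW=0, ERR=26841503/262144
(1,4): OLD=4143597309/16777216 → NEW=255, ERR=-134592771/16777216
(1,5): OLD=52208527067/268435456 → NEW=255, ERR=-16242514213/268435456
(2,0): OLD=1701397/32768 → NEW=0, ERR=1701397/32768
(2,1): OLD=119695799/1048576 → NEW=0, ERR=119695799/1048576
(2,2): OLD=2449805285/16777216 → NEW=255, ERR=-1828384795/16777216
(2,3): OLD=15346729725/134217728 → NEW=0, ERR=15346729725/134217728
(2,4): OLD=835679979895/4294967296 → NEW=255, ERR=-259536680585/4294967296
(2,5): OLD=9837367452593/68719476736 → NEW=255, ERR=-7686099115087/68719476736
Target (2,5): original=189, with diffused error = 9837367452593/68719476736

Answer: 9837367452593/68719476736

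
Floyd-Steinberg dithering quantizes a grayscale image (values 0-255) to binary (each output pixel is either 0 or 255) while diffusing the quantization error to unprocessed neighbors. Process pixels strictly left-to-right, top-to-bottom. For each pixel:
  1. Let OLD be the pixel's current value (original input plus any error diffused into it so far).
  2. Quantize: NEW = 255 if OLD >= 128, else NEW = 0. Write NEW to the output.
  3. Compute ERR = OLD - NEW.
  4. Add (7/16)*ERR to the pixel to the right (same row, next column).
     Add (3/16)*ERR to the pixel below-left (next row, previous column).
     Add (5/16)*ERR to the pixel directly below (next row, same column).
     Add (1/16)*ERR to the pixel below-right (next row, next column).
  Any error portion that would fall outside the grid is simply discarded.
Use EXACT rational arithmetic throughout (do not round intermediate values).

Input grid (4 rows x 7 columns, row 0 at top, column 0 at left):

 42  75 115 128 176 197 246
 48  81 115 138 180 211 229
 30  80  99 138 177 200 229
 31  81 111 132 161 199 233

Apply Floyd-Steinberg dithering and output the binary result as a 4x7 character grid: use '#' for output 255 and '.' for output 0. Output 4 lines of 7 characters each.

(0,0): OLD=42 → NEW=0, ERR=42
(0,1): OLD=747/8 → NEW=0, ERR=747/8
(0,2): OLD=19949/128 → NEW=255, ERR=-12691/128
(0,3): OLD=173307/2048 → NEW=0, ERR=173307/2048
(0,4): OLD=6980317/32768 → NEW=255, ERR=-1375523/32768
(0,5): OLD=93656075/524288 → NEW=255, ERR=-40037365/524288
(0,6): OLD=1783336013/8388608 → NEW=255, ERR=-355759027/8388608
(1,0): OLD=10065/128 → NEW=0, ERR=10065/128
(1,1): OLD=131703/1024 → NEW=255, ERR=-129417/1024
(1,2): OLD=1652355/32768 → NEW=0, ERR=1652355/32768
(1,3): OLD=22601831/131072 → NEW=255, ERR=-10821529/131072
(1,4): OLD=1021159285/8388608 → NEW=0, ERR=1021159285/8388608
(1,5): OLD=15422827717/67108864 → NEW=255, ERR=-1689932603/67108864
(1,6): OLD=214702205675/1073741824 → NEW=255, ERR=-59101959445/1073741824
(2,0): OLD=505869/16384 → NEW=0, ERR=505869/16384
(2,1): OLD=35852191/524288 → NEW=0, ERR=35852191/524288
(2,2): OLD=1017506077/8388608 → NEW=0, ERR=1017506077/8388608
(2,3): OLD=12834090229/67108864 → NEW=255, ERR=-4278670091/67108864
(2,4): OLD=95168781477/536870912 → NEW=255, ERR=-41733301083/536870912
(2,5): OLD=2669915523543/17179869184 → NEW=255, ERR=-1710951118377/17179869184
(2,6): OLD=45809603359569/274877906944 → NEW=255, ERR=-24284262911151/274877906944
(3,0): OLD=448542461/8388608 → NEW=0, ERR=448542461/8388608
(3,1): OLD=10095565817/67108864 → NEW=255, ERR=-7017194503/67108864
(3,2): OLD=51259147099/536870912 → NEW=0, ERR=51259147099/536870912
(3,3): OLD=315364769469/2147483648 → NEW=255, ERR=-232243560771/2147483648
(3,4): OLD=18344182543101/274877906944 → NEW=0, ERR=18344182543101/274877906944
(3,5): OLD=386262102576647/2199023255552 → NEW=255, ERR=-174488827589113/2199023255552
(3,6): OLD=5786164643975769/35184372088832 → NEW=255, ERR=-3185850238676391/35184372088832
Row 0: ..#.###
Row 1: .#.#.##
Row 2: ...####
Row 3: .#.#.##

Answer: ..#.###
.#.#.##
...####
.#.#.##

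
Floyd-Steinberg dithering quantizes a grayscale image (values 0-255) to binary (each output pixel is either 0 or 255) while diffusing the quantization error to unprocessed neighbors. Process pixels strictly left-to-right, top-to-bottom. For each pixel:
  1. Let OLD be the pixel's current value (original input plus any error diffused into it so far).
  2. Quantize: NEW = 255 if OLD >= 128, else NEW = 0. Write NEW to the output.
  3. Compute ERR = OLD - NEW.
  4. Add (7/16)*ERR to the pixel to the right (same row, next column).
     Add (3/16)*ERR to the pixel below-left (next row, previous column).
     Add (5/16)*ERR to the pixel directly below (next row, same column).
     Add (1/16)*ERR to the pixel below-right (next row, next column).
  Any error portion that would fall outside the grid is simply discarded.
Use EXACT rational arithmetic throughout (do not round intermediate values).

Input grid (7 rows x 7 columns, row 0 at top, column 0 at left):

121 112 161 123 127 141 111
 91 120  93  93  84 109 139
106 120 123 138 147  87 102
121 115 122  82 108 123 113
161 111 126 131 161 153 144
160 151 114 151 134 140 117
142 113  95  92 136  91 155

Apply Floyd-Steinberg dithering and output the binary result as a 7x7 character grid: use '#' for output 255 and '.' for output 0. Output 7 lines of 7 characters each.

Answer: .#.#.#.
.#..#.#
.#.#.#.
#.#.#.#
#.#.#.#
#.#.#.#
.#..#.#

Derivation:
(0,0): OLD=121 → NEW=0, ERR=121
(0,1): OLD=2639/16 → NEW=255, ERR=-1441/16
(0,2): OLD=31129/256 → NEW=0, ERR=31129/256
(0,3): OLD=721711/4096 → NEW=255, ERR=-322769/4096
(0,4): OLD=6063689/65536 → NEW=0, ERR=6063689/65536
(0,5): OLD=190295039/1048576 → NEW=255, ERR=-77091841/1048576
(0,6): OLD=1322628089/16777216 → NEW=0, ERR=1322628089/16777216
(1,0): OLD=28653/256 → NEW=0, ERR=28653/256
(1,1): OLD=350587/2048 → NEW=255, ERR=-171653/2048
(1,2): OLD=4844823/65536 → NEW=0, ERR=4844823/65536
(1,3): OLD=32942475/262144 → NEW=0, ERR=32942475/262144
(1,4): OLD=2502866177/16777216 → NEW=255, ERR=-1775323903/16777216
(1,5): OLD=8092519377/134217728 → NEW=0, ERR=8092519377/134217728
(1,6): OLD=398185230623/2147483648 → NEW=255, ERR=-149423099617/2147483648
(2,0): OLD=4104569/32768 → NEW=0, ERR=4104569/32768
(2,1): OLD=177698243/1048576 → NEW=255, ERR=-89688637/1048576
(2,2): OLD=2130786313/16777216 → NEW=0, ERR=2130786313/16777216
(2,3): OLD=29207746049/134217728 → NEW=255, ERR=-5017774591/134217728
(2,4): OLD=125343411665/1073741824 → NEW=0, ERR=125343411665/1073741824
(2,5): OLD=4715995793051/34359738368 → NEW=255, ERR=-4045737490789/34359738368
(2,6): OLD=17872767572205/549755813888 → NEW=0, ERR=17872767572205/549755813888
(3,0): OLD=2417708265/16777216 → NEW=255, ERR=-1860481815/16777216
(3,1): OLD=9582756021/134217728 → NEW=0, ERR=9582756021/134217728
(3,2): OLD=193885140207/1073741824 → NEW=255, ERR=-79919024913/1073741824
(3,3): OLD=290251418521/4294967296 → NEW=0, ERR=290251418521/4294967296
(3,4): OLD=82260890435817/549755813888 → NEW=255, ERR=-57926842105623/549755813888
(3,5): OLD=235283338609099/4398046511104 → NEW=0, ERR=235283338609099/4398046511104
(3,6): OLD=9795707766406933/70368744177664 → NEW=255, ERR=-8148321998897387/70368744177664
(4,0): OLD=300073862791/2147483648 → NEW=255, ERR=-247534467449/2147483648
(4,1): OLD=2130154346587/34359738368 → NEW=0, ERR=2130154346587/34359738368
(4,2): OLD=80812488575797/549755813888 → NEW=255, ERR=-59375243965643/549755813888
(4,3): OLD=353861659465431/4398046511104 → NEW=0, ERR=353861659465431/4398046511104
(4,4): OLD=6246196606514901/35184372088832 → NEW=255, ERR=-2725818276137259/35184372088832
(4,5): OLD=121064295183515861/1125899906842624 → NEW=0, ERR=121064295183515861/1125899906842624
(4,6): OLD=2849890226422155107/18014398509481984 → NEW=255, ERR=-1743781393495750813/18014398509481984
(5,0): OLD=74548635865921/549755813888 → NEW=255, ERR=-65639096675519/549755813888
(5,1): OLD=398827080893931/4398046511104 → NEW=0, ERR=398827080893931/4398046511104
(5,2): OLD=4886530689322461/35184372088832 → NEW=255, ERR=-4085484193329699/35184372088832
(5,3): OLD=29292024774857265/281474976710656 → NEW=0, ERR=29292024774857265/281474976710656
(5,4): OLD=3251756640158325755/18014398509481984 → NEW=255, ERR=-1341914979759580165/18014398509481984
(5,5): OLD=17008514139867161419/144115188075855872 → NEW=0, ERR=17008514139867161419/144115188075855872
(5,6): OLD=334588205100732320005/2305843009213693952 → NEW=255, ERR=-253401762248759637755/2305843009213693952
(6,0): OLD=8563279048889321/70368744177664 → NEW=0, ERR=8563279048889321/70368744177664
(6,1): OLD=186161099752511613/1125899906842624 → NEW=255, ERR=-100943376492357507/1125899906842624
(6,2): OLD=804690782028667607/18014398509481984 → NEW=0, ERR=804690782028667607/18014398509481984
(6,3): OLD=17702982580924466057/144115188075855872 → NEW=0, ERR=17702982580924466057/144115188075855872
(6,4): OLD=56232748404184854651/288230376151711744 → NEW=255, ERR=-17265997514501640069/288230376151711744
(6,5): OLD=2819122287636914289383/36893488147419103232 → NEW=0, ERR=2819122287636914289383/36893488147419103232
(6,6): OLD=95311745258962998343905/590295810358705651712 → NEW=255, ERR=-55213686382506942842655/590295810358705651712
Row 0: .#.#.#.
Row 1: .#..#.#
Row 2: .#.#.#.
Row 3: #.#.#.#
Row 4: #.#.#.#
Row 5: #.#.#.#
Row 6: .#..#.#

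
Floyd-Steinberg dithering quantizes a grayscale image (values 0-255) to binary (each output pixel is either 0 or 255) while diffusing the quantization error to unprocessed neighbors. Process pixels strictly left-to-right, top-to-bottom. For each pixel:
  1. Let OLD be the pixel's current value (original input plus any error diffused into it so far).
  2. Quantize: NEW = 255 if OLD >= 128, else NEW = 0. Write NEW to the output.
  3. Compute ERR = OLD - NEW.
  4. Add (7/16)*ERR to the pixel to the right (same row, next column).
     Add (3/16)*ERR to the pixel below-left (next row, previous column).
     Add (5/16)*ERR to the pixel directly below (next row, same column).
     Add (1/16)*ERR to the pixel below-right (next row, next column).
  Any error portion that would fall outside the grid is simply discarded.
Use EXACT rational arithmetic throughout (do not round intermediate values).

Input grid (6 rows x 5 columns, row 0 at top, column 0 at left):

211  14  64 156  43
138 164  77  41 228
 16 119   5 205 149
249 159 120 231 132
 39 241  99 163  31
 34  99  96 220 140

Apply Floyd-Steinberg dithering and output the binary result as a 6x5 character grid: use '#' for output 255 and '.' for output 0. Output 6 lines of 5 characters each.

Answer: #..#.
.#..#
.#.##
#.##.
.#.#.
.#.#.

Derivation:
(0,0): OLD=211 → NEW=255, ERR=-44
(0,1): OLD=-21/4 → NEW=0, ERR=-21/4
(0,2): OLD=3949/64 → NEW=0, ERR=3949/64
(0,3): OLD=187387/1024 → NEW=255, ERR=-73733/1024
(0,4): OLD=188381/16384 → NEW=0, ERR=188381/16384
(1,0): OLD=7889/64 → NEW=0, ERR=7889/64
(1,1): OLD=115255/512 → NEW=255, ERR=-15305/512
(1,2): OLD=1136643/16384 → NEW=0, ERR=1136643/16384
(1,3): OLD=3595463/65536 → NEW=0, ERR=3595463/65536
(1,4): OLD=263292277/1048576 → NEW=255, ERR=-4094603/1048576
(2,0): OLD=400717/8192 → NEW=0, ERR=400717/8192
(2,1): OLD=39785887/262144 → NEW=255, ERR=-27060833/262144
(2,2): OLD=-42213475/4194304 → NEW=0, ERR=-42213475/4194304
(2,3): OLD=14854216327/67108864 → NEW=255, ERR=-2258543993/67108864
(2,4): OLD=146549204977/1073741824 → NEW=255, ERR=-127254960143/1073741824
(3,0): OLD=1027313917/4194304 → NEW=255, ERR=-42233603/4194304
(3,1): OLD=4144167097/33554432 → NEW=0, ERR=4144167097/33554432
(3,2): OLD=169787075011/1073741824 → NEW=255, ERR=-104017090109/1073741824
(3,3): OLD=333396887659/2147483648 → NEW=255, ERR=-214211442581/2147483648
(3,4): OLD=1691182357303/34359738368 → NEW=0, ERR=1691182357303/34359738368
(4,0): OLD=31681122739/536870912 → NEW=0, ERR=31681122739/536870912
(4,1): OLD=4924087854515/17179869184 → NEW=255, ERR=543221212595/17179869184
(4,2): OLD=19674832998621/274877906944 → NEW=0, ERR=19674832998621/274877906944
(4,3): OLD=731470090555827/4398046511104 → NEW=255, ERR=-390031769775693/4398046511104
(4,4): OLD=94860355345765/70368744177664 → NEW=0, ERR=94860355345765/70368744177664
(5,0): OLD=16044492112121/274877906944 → NEW=0, ERR=16044492112121/274877906944
(5,1): OLD=333210490114987/2199023255552 → NEW=255, ERR=-227540440050773/2199023255552
(5,2): OLD=4112789241331843/70368744177664 → NEW=0, ERR=4112789241331843/70368744177664
(5,3): OLD=62651575231582253/281474976710656 → NEW=255, ERR=-9124543829635027/281474976710656
(5,4): OLD=543567314865695199/4503599627370496 → NEW=0, ERR=543567314865695199/4503599627370496
Row 0: #..#.
Row 1: .#..#
Row 2: .#.##
Row 3: #.##.
Row 4: .#.#.
Row 5: .#.#.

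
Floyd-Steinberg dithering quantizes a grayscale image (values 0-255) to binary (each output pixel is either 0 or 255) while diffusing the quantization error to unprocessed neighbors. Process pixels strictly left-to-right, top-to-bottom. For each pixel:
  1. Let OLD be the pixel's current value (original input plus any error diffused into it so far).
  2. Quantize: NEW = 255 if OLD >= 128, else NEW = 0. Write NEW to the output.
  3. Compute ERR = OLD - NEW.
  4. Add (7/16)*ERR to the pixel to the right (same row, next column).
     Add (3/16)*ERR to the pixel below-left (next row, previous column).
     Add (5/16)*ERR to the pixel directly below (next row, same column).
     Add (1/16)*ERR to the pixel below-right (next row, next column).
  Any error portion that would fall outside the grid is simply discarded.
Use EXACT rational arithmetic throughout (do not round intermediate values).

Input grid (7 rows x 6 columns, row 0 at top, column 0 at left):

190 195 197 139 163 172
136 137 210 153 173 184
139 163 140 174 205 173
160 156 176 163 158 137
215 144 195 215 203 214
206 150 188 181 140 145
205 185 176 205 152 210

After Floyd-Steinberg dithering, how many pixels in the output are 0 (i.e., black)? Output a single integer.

(0,0): OLD=190 → NEW=255, ERR=-65
(0,1): OLD=2665/16 → NEW=255, ERR=-1415/16
(0,2): OLD=40527/256 → NEW=255, ERR=-24753/256
(0,3): OLD=396073/4096 → NEW=0, ERR=396073/4096
(0,4): OLD=13454879/65536 → NEW=255, ERR=-3256801/65536
(0,5): OLD=157557465/1048576 → NEW=255, ERR=-109829415/1048576
(1,0): OLD=25371/256 → NEW=0, ERR=25371/256
(1,1): OLD=267325/2048 → NEW=255, ERR=-254915/2048
(1,2): OLD=9039489/65536 → NEW=255, ERR=-7672191/65536
(1,3): OLD=30576365/262144 → NEW=0, ERR=30576365/262144
(1,4): OLD=3269958951/16777216 → NEW=255, ERR=-1008231129/16777216
(1,5): OLD=32714411745/268435456 → NEW=0, ERR=32714411745/268435456
(2,0): OLD=4804847/32768 → NEW=255, ERR=-3550993/32768
(2,1): OLD=63895989/1048576 → NEW=0, ERR=63895989/1048576
(2,2): OLD=2418706783/16777216 → NEW=255, ERR=-1859483297/16777216
(2,3): OLD=19243524391/134217728 → NEW=255, ERR=-14981996249/134217728
(2,4): OLD=719515290869/4294967296 → NEW=255, ERR=-375701369611/4294967296
(2,5): OLD=11617605658627/68719476736 → NEW=255, ERR=-5905860909053/68719476736
(3,0): OLD=2307883647/16777216 → NEW=255, ERR=-1970306433/16777216
(3,1): OLD=12899453459/134217728 → NEW=0, ERR=12899453459/134217728
(3,2): OLD=178553331113/1073741824 → NEW=255, ERR=-95250834007/1073741824
(3,3): OLD=4534000123067/68719476736 → NEW=0, ERR=4534000123067/68719476736
(3,4): OLD=75008181837275/549755813888 → NEW=255, ERR=-65179550704165/549755813888
(3,5): OLD=464483677441013/8796093022208 → NEW=0, ERR=464483677441013/8796093022208
(4,0): OLD=421595087377/2147483648 → NEW=255, ERR=-126013242863/2147483648
(4,1): OLD=4273961674205/34359738368 → NEW=0, ERR=4273961674205/34359738368
(4,2): OLD=263966484513159/1099511627776 → NEW=255, ERR=-16408980569721/1099511627776
(4,3): OLD=3541562987158595/17592186044416 → NEW=255, ERR=-944444454167485/17592186044416
(4,4): OLD=44047187076575603/281474976710656 → NEW=255, ERR=-27728931984641677/281474976710656
(4,5): OLD=810613254794824005/4503599627370496 → NEW=255, ERR=-337804650184652475/4503599627370496
(5,0): OLD=115990523254503/549755813888 → NEW=255, ERR=-24197209286937/549755813888
(5,1): OLD=2870155122463063/17592186044416 → NEW=255, ERR=-1615852318863017/17592186044416
(5,2): OLD=19824272979337517/140737488355328 → NEW=255, ERR=-16063786551271123/140737488355328
(5,3): OLD=427315469523091647/4503599627370496 → NEW=0, ERR=427315469523091647/4503599627370496
(5,4): OLD=1200720645297423103/9007199254740992 → NEW=255, ERR=-1096115164661529857/9007199254740992
(5,5): OLD=8958523793013334027/144115188075855872 → NEW=0, ERR=8958523793013334027/144115188075855872
(6,0): OLD=48983259783185509/281474976710656 → NEW=255, ERR=-22792859278031771/281474976710656
(6,1): OLD=435576040145739521/4503599627370496 → NEW=0, ERR=435576040145739521/4503599627370496
(6,2): OLD=3507312799608114073/18014398509481984 → NEW=255, ERR=-1086358820309791847/18014398509481984
(6,3): OLD=51396169092862314645/288230376151711744 → NEW=255, ERR=-22102576825824180075/288230376151711744
(6,4): OLD=451979143481906793333/4611686018427387904 → NEW=0, ERR=451979143481906793333/4611686018427387904
(6,5): OLD=19531271868864801068307/73786976294838206464 → NEW=255, ERR=715592913681058419987/73786976294838206464
Output grid:
  Row 0: ###.##  (1 black, running=1)
  Row 1: .##.#.  (3 black, running=4)
  Row 2: #.####  (1 black, running=5)
  Row 3: #.#.#.  (3 black, running=8)
  Row 4: #.####  (1 black, running=9)
  Row 5: ###.#.  (2 black, running=11)
  Row 6: #.##.#  (2 black, running=13)

Answer: 13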